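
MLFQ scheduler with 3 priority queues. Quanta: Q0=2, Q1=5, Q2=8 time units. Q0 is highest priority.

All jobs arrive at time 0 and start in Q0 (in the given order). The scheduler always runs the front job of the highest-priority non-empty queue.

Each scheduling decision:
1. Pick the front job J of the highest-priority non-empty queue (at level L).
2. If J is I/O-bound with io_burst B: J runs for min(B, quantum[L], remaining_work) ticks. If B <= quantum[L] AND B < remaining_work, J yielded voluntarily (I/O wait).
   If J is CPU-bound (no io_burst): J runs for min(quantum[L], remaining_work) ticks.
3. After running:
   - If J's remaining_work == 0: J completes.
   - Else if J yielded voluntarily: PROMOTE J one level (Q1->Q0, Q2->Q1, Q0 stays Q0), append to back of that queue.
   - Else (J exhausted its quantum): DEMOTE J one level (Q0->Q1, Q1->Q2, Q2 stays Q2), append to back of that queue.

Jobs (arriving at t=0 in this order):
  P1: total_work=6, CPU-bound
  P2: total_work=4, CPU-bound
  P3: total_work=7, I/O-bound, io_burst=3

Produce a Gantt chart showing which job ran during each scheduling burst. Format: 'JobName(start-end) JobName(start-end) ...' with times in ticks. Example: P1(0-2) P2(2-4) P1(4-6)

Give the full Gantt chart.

t=0-2: P1@Q0 runs 2, rem=4, quantum used, demote→Q1. Q0=[P2,P3] Q1=[P1] Q2=[]
t=2-4: P2@Q0 runs 2, rem=2, quantum used, demote→Q1. Q0=[P3] Q1=[P1,P2] Q2=[]
t=4-6: P3@Q0 runs 2, rem=5, quantum used, demote→Q1. Q0=[] Q1=[P1,P2,P3] Q2=[]
t=6-10: P1@Q1 runs 4, rem=0, completes. Q0=[] Q1=[P2,P3] Q2=[]
t=10-12: P2@Q1 runs 2, rem=0, completes. Q0=[] Q1=[P3] Q2=[]
t=12-15: P3@Q1 runs 3, rem=2, I/O yield, promote→Q0. Q0=[P3] Q1=[] Q2=[]
t=15-17: P3@Q0 runs 2, rem=0, completes. Q0=[] Q1=[] Q2=[]

Answer: P1(0-2) P2(2-4) P3(4-6) P1(6-10) P2(10-12) P3(12-15) P3(15-17)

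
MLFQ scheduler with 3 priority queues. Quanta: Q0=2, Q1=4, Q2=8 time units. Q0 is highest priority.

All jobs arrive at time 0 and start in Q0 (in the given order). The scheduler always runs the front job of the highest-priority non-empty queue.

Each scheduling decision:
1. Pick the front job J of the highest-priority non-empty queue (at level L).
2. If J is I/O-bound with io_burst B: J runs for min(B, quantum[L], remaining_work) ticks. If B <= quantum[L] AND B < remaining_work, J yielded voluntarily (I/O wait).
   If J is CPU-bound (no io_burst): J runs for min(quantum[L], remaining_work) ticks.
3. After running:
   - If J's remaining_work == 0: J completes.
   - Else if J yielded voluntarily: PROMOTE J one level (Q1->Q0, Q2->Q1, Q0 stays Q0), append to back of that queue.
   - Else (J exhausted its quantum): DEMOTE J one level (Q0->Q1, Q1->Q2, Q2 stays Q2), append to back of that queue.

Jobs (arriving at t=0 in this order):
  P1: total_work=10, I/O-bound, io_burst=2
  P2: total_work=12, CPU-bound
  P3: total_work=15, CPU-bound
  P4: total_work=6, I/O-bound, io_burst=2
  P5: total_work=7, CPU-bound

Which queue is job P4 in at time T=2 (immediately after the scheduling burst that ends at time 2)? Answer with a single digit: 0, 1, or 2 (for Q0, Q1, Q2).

t=0-2: P1@Q0 runs 2, rem=8, I/O yield, promote→Q0. Q0=[P2,P3,P4,P5,P1] Q1=[] Q2=[]
t=2-4: P2@Q0 runs 2, rem=10, quantum used, demote→Q1. Q0=[P3,P4,P5,P1] Q1=[P2] Q2=[]
t=4-6: P3@Q0 runs 2, rem=13, quantum used, demote→Q1. Q0=[P4,P5,P1] Q1=[P2,P3] Q2=[]
t=6-8: P4@Q0 runs 2, rem=4, I/O yield, promote→Q0. Q0=[P5,P1,P4] Q1=[P2,P3] Q2=[]
t=8-10: P5@Q0 runs 2, rem=5, quantum used, demote→Q1. Q0=[P1,P4] Q1=[P2,P3,P5] Q2=[]
t=10-12: P1@Q0 runs 2, rem=6, I/O yield, promote→Q0. Q0=[P4,P1] Q1=[P2,P3,P5] Q2=[]
t=12-14: P4@Q0 runs 2, rem=2, I/O yield, promote→Q0. Q0=[P1,P4] Q1=[P2,P3,P5] Q2=[]
t=14-16: P1@Q0 runs 2, rem=4, I/O yield, promote→Q0. Q0=[P4,P1] Q1=[P2,P3,P5] Q2=[]
t=16-18: P4@Q0 runs 2, rem=0, completes. Q0=[P1] Q1=[P2,P3,P5] Q2=[]
t=18-20: P1@Q0 runs 2, rem=2, I/O yield, promote→Q0. Q0=[P1] Q1=[P2,P3,P5] Q2=[]
t=20-22: P1@Q0 runs 2, rem=0, completes. Q0=[] Q1=[P2,P3,P5] Q2=[]
t=22-26: P2@Q1 runs 4, rem=6, quantum used, demote→Q2. Q0=[] Q1=[P3,P5] Q2=[P2]
t=26-30: P3@Q1 runs 4, rem=9, quantum used, demote→Q2. Q0=[] Q1=[P5] Q2=[P2,P3]
t=30-34: P5@Q1 runs 4, rem=1, quantum used, demote→Q2. Q0=[] Q1=[] Q2=[P2,P3,P5]
t=34-40: P2@Q2 runs 6, rem=0, completes. Q0=[] Q1=[] Q2=[P3,P5]
t=40-48: P3@Q2 runs 8, rem=1, quantum used, demote→Q2. Q0=[] Q1=[] Q2=[P5,P3]
t=48-49: P5@Q2 runs 1, rem=0, completes. Q0=[] Q1=[] Q2=[P3]
t=49-50: P3@Q2 runs 1, rem=0, completes. Q0=[] Q1=[] Q2=[]

Answer: 0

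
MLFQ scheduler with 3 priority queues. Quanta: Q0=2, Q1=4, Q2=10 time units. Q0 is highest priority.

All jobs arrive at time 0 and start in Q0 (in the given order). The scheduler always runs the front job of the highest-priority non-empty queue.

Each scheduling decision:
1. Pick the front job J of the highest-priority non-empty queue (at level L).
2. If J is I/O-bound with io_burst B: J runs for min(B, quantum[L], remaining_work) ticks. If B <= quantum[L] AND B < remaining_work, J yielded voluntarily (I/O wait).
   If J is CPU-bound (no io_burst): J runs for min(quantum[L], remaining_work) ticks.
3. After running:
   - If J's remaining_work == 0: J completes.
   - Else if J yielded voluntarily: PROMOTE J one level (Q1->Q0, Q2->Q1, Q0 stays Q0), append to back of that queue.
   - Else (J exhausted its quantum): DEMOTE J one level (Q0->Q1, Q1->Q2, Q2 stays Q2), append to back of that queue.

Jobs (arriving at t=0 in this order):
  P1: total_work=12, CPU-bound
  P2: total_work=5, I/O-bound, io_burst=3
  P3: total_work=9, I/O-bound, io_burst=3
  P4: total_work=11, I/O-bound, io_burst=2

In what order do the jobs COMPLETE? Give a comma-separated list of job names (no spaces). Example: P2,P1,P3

Answer: P4,P2,P3,P1

Derivation:
t=0-2: P1@Q0 runs 2, rem=10, quantum used, demote→Q1. Q0=[P2,P3,P4] Q1=[P1] Q2=[]
t=2-4: P2@Q0 runs 2, rem=3, quantum used, demote→Q1. Q0=[P3,P4] Q1=[P1,P2] Q2=[]
t=4-6: P3@Q0 runs 2, rem=7, quantum used, demote→Q1. Q0=[P4] Q1=[P1,P2,P3] Q2=[]
t=6-8: P4@Q0 runs 2, rem=9, I/O yield, promote→Q0. Q0=[P4] Q1=[P1,P2,P3] Q2=[]
t=8-10: P4@Q0 runs 2, rem=7, I/O yield, promote→Q0. Q0=[P4] Q1=[P1,P2,P3] Q2=[]
t=10-12: P4@Q0 runs 2, rem=5, I/O yield, promote→Q0. Q0=[P4] Q1=[P1,P2,P3] Q2=[]
t=12-14: P4@Q0 runs 2, rem=3, I/O yield, promote→Q0. Q0=[P4] Q1=[P1,P2,P3] Q2=[]
t=14-16: P4@Q0 runs 2, rem=1, I/O yield, promote→Q0. Q0=[P4] Q1=[P1,P2,P3] Q2=[]
t=16-17: P4@Q0 runs 1, rem=0, completes. Q0=[] Q1=[P1,P2,P3] Q2=[]
t=17-21: P1@Q1 runs 4, rem=6, quantum used, demote→Q2. Q0=[] Q1=[P2,P3] Q2=[P1]
t=21-24: P2@Q1 runs 3, rem=0, completes. Q0=[] Q1=[P3] Q2=[P1]
t=24-27: P3@Q1 runs 3, rem=4, I/O yield, promote→Q0. Q0=[P3] Q1=[] Q2=[P1]
t=27-29: P3@Q0 runs 2, rem=2, quantum used, demote→Q1. Q0=[] Q1=[P3] Q2=[P1]
t=29-31: P3@Q1 runs 2, rem=0, completes. Q0=[] Q1=[] Q2=[P1]
t=31-37: P1@Q2 runs 6, rem=0, completes. Q0=[] Q1=[] Q2=[]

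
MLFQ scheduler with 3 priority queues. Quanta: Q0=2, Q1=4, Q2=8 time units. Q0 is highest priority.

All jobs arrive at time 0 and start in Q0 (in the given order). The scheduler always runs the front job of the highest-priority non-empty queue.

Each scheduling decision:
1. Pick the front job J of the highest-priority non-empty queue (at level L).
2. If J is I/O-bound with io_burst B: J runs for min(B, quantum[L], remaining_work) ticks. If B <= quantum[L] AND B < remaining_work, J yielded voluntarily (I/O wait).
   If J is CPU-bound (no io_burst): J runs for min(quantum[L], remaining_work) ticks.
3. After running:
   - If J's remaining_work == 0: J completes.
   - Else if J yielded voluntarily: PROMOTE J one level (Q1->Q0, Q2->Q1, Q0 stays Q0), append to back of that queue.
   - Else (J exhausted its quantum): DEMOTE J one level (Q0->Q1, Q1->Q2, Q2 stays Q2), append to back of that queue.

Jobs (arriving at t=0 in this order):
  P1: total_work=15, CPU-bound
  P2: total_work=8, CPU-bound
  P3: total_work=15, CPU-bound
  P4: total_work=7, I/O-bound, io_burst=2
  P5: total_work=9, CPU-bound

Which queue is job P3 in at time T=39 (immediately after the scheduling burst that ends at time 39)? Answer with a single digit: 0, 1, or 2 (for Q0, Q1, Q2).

Answer: 2

Derivation:
t=0-2: P1@Q0 runs 2, rem=13, quantum used, demote→Q1. Q0=[P2,P3,P4,P5] Q1=[P1] Q2=[]
t=2-4: P2@Q0 runs 2, rem=6, quantum used, demote→Q1. Q0=[P3,P4,P5] Q1=[P1,P2] Q2=[]
t=4-6: P3@Q0 runs 2, rem=13, quantum used, demote→Q1. Q0=[P4,P5] Q1=[P1,P2,P3] Q2=[]
t=6-8: P4@Q0 runs 2, rem=5, I/O yield, promote→Q0. Q0=[P5,P4] Q1=[P1,P2,P3] Q2=[]
t=8-10: P5@Q0 runs 2, rem=7, quantum used, demote→Q1. Q0=[P4] Q1=[P1,P2,P3,P5] Q2=[]
t=10-12: P4@Q0 runs 2, rem=3, I/O yield, promote→Q0. Q0=[P4] Q1=[P1,P2,P3,P5] Q2=[]
t=12-14: P4@Q0 runs 2, rem=1, I/O yield, promote→Q0. Q0=[P4] Q1=[P1,P2,P3,P5] Q2=[]
t=14-15: P4@Q0 runs 1, rem=0, completes. Q0=[] Q1=[P1,P2,P3,P5] Q2=[]
t=15-19: P1@Q1 runs 4, rem=9, quantum used, demote→Q2. Q0=[] Q1=[P2,P3,P5] Q2=[P1]
t=19-23: P2@Q1 runs 4, rem=2, quantum used, demote→Q2. Q0=[] Q1=[P3,P5] Q2=[P1,P2]
t=23-27: P3@Q1 runs 4, rem=9, quantum used, demote→Q2. Q0=[] Q1=[P5] Q2=[P1,P2,P3]
t=27-31: P5@Q1 runs 4, rem=3, quantum used, demote→Q2. Q0=[] Q1=[] Q2=[P1,P2,P3,P5]
t=31-39: P1@Q2 runs 8, rem=1, quantum used, demote→Q2. Q0=[] Q1=[] Q2=[P2,P3,P5,P1]
t=39-41: P2@Q2 runs 2, rem=0, completes. Q0=[] Q1=[] Q2=[P3,P5,P1]
t=41-49: P3@Q2 runs 8, rem=1, quantum used, demote→Q2. Q0=[] Q1=[] Q2=[P5,P1,P3]
t=49-52: P5@Q2 runs 3, rem=0, completes. Q0=[] Q1=[] Q2=[P1,P3]
t=52-53: P1@Q2 runs 1, rem=0, completes. Q0=[] Q1=[] Q2=[P3]
t=53-54: P3@Q2 runs 1, rem=0, completes. Q0=[] Q1=[] Q2=[]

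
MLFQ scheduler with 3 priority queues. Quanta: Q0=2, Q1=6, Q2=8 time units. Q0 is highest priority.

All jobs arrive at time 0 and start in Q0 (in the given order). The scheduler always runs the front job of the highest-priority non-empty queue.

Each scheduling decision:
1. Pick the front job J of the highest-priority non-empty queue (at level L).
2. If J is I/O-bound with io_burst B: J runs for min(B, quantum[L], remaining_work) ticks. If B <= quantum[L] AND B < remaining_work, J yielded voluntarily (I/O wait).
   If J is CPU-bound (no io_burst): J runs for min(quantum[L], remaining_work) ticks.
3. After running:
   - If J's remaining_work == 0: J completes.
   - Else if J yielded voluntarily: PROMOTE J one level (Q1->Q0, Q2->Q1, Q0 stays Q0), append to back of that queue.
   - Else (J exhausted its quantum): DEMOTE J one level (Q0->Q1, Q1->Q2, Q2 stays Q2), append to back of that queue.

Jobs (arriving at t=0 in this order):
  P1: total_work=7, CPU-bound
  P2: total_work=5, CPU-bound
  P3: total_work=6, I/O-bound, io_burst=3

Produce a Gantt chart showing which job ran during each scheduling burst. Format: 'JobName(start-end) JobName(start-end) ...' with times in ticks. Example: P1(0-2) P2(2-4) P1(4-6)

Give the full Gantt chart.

Answer: P1(0-2) P2(2-4) P3(4-6) P1(6-11) P2(11-14) P3(14-17) P3(17-18)

Derivation:
t=0-2: P1@Q0 runs 2, rem=5, quantum used, demote→Q1. Q0=[P2,P3] Q1=[P1] Q2=[]
t=2-4: P2@Q0 runs 2, rem=3, quantum used, demote→Q1. Q0=[P3] Q1=[P1,P2] Q2=[]
t=4-6: P3@Q0 runs 2, rem=4, quantum used, demote→Q1. Q0=[] Q1=[P1,P2,P3] Q2=[]
t=6-11: P1@Q1 runs 5, rem=0, completes. Q0=[] Q1=[P2,P3] Q2=[]
t=11-14: P2@Q1 runs 3, rem=0, completes. Q0=[] Q1=[P3] Q2=[]
t=14-17: P3@Q1 runs 3, rem=1, I/O yield, promote→Q0. Q0=[P3] Q1=[] Q2=[]
t=17-18: P3@Q0 runs 1, rem=0, completes. Q0=[] Q1=[] Q2=[]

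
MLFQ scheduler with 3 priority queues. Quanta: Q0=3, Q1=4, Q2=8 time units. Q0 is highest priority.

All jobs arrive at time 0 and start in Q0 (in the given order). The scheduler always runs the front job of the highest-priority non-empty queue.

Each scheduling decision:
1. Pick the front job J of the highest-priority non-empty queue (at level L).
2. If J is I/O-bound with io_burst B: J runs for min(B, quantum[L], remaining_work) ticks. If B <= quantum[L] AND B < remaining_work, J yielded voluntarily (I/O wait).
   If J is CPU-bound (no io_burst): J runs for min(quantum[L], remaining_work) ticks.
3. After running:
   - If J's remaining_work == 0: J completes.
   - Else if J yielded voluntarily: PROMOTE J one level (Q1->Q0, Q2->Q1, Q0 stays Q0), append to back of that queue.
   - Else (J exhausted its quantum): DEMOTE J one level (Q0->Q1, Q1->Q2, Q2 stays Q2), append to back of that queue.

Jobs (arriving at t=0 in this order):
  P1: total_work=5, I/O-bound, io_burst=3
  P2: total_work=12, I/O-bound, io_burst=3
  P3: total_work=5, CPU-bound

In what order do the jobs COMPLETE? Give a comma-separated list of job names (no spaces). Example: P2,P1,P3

t=0-3: P1@Q0 runs 3, rem=2, I/O yield, promote→Q0. Q0=[P2,P3,P1] Q1=[] Q2=[]
t=3-6: P2@Q0 runs 3, rem=9, I/O yield, promote→Q0. Q0=[P3,P1,P2] Q1=[] Q2=[]
t=6-9: P3@Q0 runs 3, rem=2, quantum used, demote→Q1. Q0=[P1,P2] Q1=[P3] Q2=[]
t=9-11: P1@Q0 runs 2, rem=0, completes. Q0=[P2] Q1=[P3] Q2=[]
t=11-14: P2@Q0 runs 3, rem=6, I/O yield, promote→Q0. Q0=[P2] Q1=[P3] Q2=[]
t=14-17: P2@Q0 runs 3, rem=3, I/O yield, promote→Q0. Q0=[P2] Q1=[P3] Q2=[]
t=17-20: P2@Q0 runs 3, rem=0, completes. Q0=[] Q1=[P3] Q2=[]
t=20-22: P3@Q1 runs 2, rem=0, completes. Q0=[] Q1=[] Q2=[]

Answer: P1,P2,P3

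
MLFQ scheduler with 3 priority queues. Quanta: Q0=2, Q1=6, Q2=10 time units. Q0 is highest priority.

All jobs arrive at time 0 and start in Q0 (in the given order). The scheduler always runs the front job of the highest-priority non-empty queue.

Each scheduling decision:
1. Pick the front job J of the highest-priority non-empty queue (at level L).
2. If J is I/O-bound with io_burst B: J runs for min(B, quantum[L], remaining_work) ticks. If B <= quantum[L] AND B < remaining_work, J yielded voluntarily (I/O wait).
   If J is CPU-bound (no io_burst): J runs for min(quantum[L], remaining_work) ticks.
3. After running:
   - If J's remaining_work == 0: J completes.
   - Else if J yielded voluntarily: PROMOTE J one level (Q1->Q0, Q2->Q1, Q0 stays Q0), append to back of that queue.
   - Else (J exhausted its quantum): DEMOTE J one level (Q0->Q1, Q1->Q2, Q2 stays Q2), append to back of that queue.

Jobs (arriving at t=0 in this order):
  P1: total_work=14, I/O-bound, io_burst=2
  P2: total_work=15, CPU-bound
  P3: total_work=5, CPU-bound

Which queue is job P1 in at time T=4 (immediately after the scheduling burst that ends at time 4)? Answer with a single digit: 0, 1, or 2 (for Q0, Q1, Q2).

t=0-2: P1@Q0 runs 2, rem=12, I/O yield, promote→Q0. Q0=[P2,P3,P1] Q1=[] Q2=[]
t=2-4: P2@Q0 runs 2, rem=13, quantum used, demote→Q1. Q0=[P3,P1] Q1=[P2] Q2=[]
t=4-6: P3@Q0 runs 2, rem=3, quantum used, demote→Q1. Q0=[P1] Q1=[P2,P3] Q2=[]
t=6-8: P1@Q0 runs 2, rem=10, I/O yield, promote→Q0. Q0=[P1] Q1=[P2,P3] Q2=[]
t=8-10: P1@Q0 runs 2, rem=8, I/O yield, promote→Q0. Q0=[P1] Q1=[P2,P3] Q2=[]
t=10-12: P1@Q0 runs 2, rem=6, I/O yield, promote→Q0. Q0=[P1] Q1=[P2,P3] Q2=[]
t=12-14: P1@Q0 runs 2, rem=4, I/O yield, promote→Q0. Q0=[P1] Q1=[P2,P3] Q2=[]
t=14-16: P1@Q0 runs 2, rem=2, I/O yield, promote→Q0. Q0=[P1] Q1=[P2,P3] Q2=[]
t=16-18: P1@Q0 runs 2, rem=0, completes. Q0=[] Q1=[P2,P3] Q2=[]
t=18-24: P2@Q1 runs 6, rem=7, quantum used, demote→Q2. Q0=[] Q1=[P3] Q2=[P2]
t=24-27: P3@Q1 runs 3, rem=0, completes. Q0=[] Q1=[] Q2=[P2]
t=27-34: P2@Q2 runs 7, rem=0, completes. Q0=[] Q1=[] Q2=[]

Answer: 0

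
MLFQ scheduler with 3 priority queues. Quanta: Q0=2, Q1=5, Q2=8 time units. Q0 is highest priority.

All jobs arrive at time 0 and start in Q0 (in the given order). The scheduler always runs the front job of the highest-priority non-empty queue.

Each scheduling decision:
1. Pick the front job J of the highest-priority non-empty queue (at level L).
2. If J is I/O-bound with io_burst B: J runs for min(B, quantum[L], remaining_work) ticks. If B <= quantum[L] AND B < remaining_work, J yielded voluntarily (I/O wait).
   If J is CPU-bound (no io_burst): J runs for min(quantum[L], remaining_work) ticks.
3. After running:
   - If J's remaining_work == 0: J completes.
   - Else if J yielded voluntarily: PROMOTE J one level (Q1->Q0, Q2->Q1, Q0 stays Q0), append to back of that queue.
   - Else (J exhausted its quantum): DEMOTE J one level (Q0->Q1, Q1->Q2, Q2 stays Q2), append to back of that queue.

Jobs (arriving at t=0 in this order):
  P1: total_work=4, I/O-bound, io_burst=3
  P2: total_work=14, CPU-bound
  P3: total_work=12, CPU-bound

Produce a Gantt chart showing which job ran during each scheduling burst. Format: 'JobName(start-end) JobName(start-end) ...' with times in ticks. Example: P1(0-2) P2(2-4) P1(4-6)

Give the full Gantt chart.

Answer: P1(0-2) P2(2-4) P3(4-6) P1(6-8) P2(8-13) P3(13-18) P2(18-25) P3(25-30)

Derivation:
t=0-2: P1@Q0 runs 2, rem=2, quantum used, demote→Q1. Q0=[P2,P3] Q1=[P1] Q2=[]
t=2-4: P2@Q0 runs 2, rem=12, quantum used, demote→Q1. Q0=[P3] Q1=[P1,P2] Q2=[]
t=4-6: P3@Q0 runs 2, rem=10, quantum used, demote→Q1. Q0=[] Q1=[P1,P2,P3] Q2=[]
t=6-8: P1@Q1 runs 2, rem=0, completes. Q0=[] Q1=[P2,P3] Q2=[]
t=8-13: P2@Q1 runs 5, rem=7, quantum used, demote→Q2. Q0=[] Q1=[P3] Q2=[P2]
t=13-18: P3@Q1 runs 5, rem=5, quantum used, demote→Q2. Q0=[] Q1=[] Q2=[P2,P3]
t=18-25: P2@Q2 runs 7, rem=0, completes. Q0=[] Q1=[] Q2=[P3]
t=25-30: P3@Q2 runs 5, rem=0, completes. Q0=[] Q1=[] Q2=[]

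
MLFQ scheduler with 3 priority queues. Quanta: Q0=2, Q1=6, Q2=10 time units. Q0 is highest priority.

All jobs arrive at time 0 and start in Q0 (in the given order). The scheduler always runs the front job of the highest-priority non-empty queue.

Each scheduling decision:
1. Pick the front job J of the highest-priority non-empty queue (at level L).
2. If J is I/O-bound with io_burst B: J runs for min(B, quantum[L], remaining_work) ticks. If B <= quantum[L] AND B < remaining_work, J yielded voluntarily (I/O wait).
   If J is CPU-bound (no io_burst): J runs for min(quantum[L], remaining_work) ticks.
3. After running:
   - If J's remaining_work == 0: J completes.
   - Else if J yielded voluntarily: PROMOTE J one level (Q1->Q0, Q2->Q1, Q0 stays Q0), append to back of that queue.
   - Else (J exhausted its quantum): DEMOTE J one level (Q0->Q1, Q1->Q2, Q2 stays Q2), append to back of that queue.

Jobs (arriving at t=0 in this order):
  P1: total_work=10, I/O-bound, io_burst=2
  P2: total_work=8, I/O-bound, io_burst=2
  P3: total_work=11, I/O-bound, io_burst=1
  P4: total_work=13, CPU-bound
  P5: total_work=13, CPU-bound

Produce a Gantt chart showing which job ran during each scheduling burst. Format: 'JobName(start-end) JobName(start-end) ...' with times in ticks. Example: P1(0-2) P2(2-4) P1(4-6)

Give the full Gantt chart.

Answer: P1(0-2) P2(2-4) P3(4-5) P4(5-7) P5(7-9) P1(9-11) P2(11-13) P3(13-14) P1(14-16) P2(16-18) P3(18-19) P1(19-21) P2(21-23) P3(23-24) P1(24-26) P3(26-27) P3(27-28) P3(28-29) P3(29-30) P3(30-31) P3(31-32) P3(32-33) P4(33-39) P5(39-45) P4(45-50) P5(50-55)

Derivation:
t=0-2: P1@Q0 runs 2, rem=8, I/O yield, promote→Q0. Q0=[P2,P3,P4,P5,P1] Q1=[] Q2=[]
t=2-4: P2@Q0 runs 2, rem=6, I/O yield, promote→Q0. Q0=[P3,P4,P5,P1,P2] Q1=[] Q2=[]
t=4-5: P3@Q0 runs 1, rem=10, I/O yield, promote→Q0. Q0=[P4,P5,P1,P2,P3] Q1=[] Q2=[]
t=5-7: P4@Q0 runs 2, rem=11, quantum used, demote→Q1. Q0=[P5,P1,P2,P3] Q1=[P4] Q2=[]
t=7-9: P5@Q0 runs 2, rem=11, quantum used, demote→Q1. Q0=[P1,P2,P3] Q1=[P4,P5] Q2=[]
t=9-11: P1@Q0 runs 2, rem=6, I/O yield, promote→Q0. Q0=[P2,P3,P1] Q1=[P4,P5] Q2=[]
t=11-13: P2@Q0 runs 2, rem=4, I/O yield, promote→Q0. Q0=[P3,P1,P2] Q1=[P4,P5] Q2=[]
t=13-14: P3@Q0 runs 1, rem=9, I/O yield, promote→Q0. Q0=[P1,P2,P3] Q1=[P4,P5] Q2=[]
t=14-16: P1@Q0 runs 2, rem=4, I/O yield, promote→Q0. Q0=[P2,P3,P1] Q1=[P4,P5] Q2=[]
t=16-18: P2@Q0 runs 2, rem=2, I/O yield, promote→Q0. Q0=[P3,P1,P2] Q1=[P4,P5] Q2=[]
t=18-19: P3@Q0 runs 1, rem=8, I/O yield, promote→Q0. Q0=[P1,P2,P3] Q1=[P4,P5] Q2=[]
t=19-21: P1@Q0 runs 2, rem=2, I/O yield, promote→Q0. Q0=[P2,P3,P1] Q1=[P4,P5] Q2=[]
t=21-23: P2@Q0 runs 2, rem=0, completes. Q0=[P3,P1] Q1=[P4,P5] Q2=[]
t=23-24: P3@Q0 runs 1, rem=7, I/O yield, promote→Q0. Q0=[P1,P3] Q1=[P4,P5] Q2=[]
t=24-26: P1@Q0 runs 2, rem=0, completes. Q0=[P3] Q1=[P4,P5] Q2=[]
t=26-27: P3@Q0 runs 1, rem=6, I/O yield, promote→Q0. Q0=[P3] Q1=[P4,P5] Q2=[]
t=27-28: P3@Q0 runs 1, rem=5, I/O yield, promote→Q0. Q0=[P3] Q1=[P4,P5] Q2=[]
t=28-29: P3@Q0 runs 1, rem=4, I/O yield, promote→Q0. Q0=[P3] Q1=[P4,P5] Q2=[]
t=29-30: P3@Q0 runs 1, rem=3, I/O yield, promote→Q0. Q0=[P3] Q1=[P4,P5] Q2=[]
t=30-31: P3@Q0 runs 1, rem=2, I/O yield, promote→Q0. Q0=[P3] Q1=[P4,P5] Q2=[]
t=31-32: P3@Q0 runs 1, rem=1, I/O yield, promote→Q0. Q0=[P3] Q1=[P4,P5] Q2=[]
t=32-33: P3@Q0 runs 1, rem=0, completes. Q0=[] Q1=[P4,P5] Q2=[]
t=33-39: P4@Q1 runs 6, rem=5, quantum used, demote→Q2. Q0=[] Q1=[P5] Q2=[P4]
t=39-45: P5@Q1 runs 6, rem=5, quantum used, demote→Q2. Q0=[] Q1=[] Q2=[P4,P5]
t=45-50: P4@Q2 runs 5, rem=0, completes. Q0=[] Q1=[] Q2=[P5]
t=50-55: P5@Q2 runs 5, rem=0, completes. Q0=[] Q1=[] Q2=[]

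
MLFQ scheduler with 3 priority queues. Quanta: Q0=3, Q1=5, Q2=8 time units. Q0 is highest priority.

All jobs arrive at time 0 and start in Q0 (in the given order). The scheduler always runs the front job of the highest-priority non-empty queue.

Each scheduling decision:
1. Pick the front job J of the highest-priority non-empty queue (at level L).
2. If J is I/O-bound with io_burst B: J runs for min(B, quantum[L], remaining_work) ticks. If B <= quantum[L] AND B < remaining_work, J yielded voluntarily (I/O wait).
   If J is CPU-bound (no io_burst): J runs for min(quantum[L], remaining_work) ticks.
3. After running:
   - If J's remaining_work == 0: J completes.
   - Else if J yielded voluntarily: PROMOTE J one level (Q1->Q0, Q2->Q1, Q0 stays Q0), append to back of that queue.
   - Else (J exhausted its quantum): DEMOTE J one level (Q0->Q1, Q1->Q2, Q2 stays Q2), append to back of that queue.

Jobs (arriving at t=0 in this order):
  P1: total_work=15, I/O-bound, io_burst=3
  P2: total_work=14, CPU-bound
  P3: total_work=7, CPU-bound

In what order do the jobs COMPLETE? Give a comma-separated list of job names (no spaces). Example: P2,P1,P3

t=0-3: P1@Q0 runs 3, rem=12, I/O yield, promote→Q0. Q0=[P2,P3,P1] Q1=[] Q2=[]
t=3-6: P2@Q0 runs 3, rem=11, quantum used, demote→Q1. Q0=[P3,P1] Q1=[P2] Q2=[]
t=6-9: P3@Q0 runs 3, rem=4, quantum used, demote→Q1. Q0=[P1] Q1=[P2,P3] Q2=[]
t=9-12: P1@Q0 runs 3, rem=9, I/O yield, promote→Q0. Q0=[P1] Q1=[P2,P3] Q2=[]
t=12-15: P1@Q0 runs 3, rem=6, I/O yield, promote→Q0. Q0=[P1] Q1=[P2,P3] Q2=[]
t=15-18: P1@Q0 runs 3, rem=3, I/O yield, promote→Q0. Q0=[P1] Q1=[P2,P3] Q2=[]
t=18-21: P1@Q0 runs 3, rem=0, completes. Q0=[] Q1=[P2,P3] Q2=[]
t=21-26: P2@Q1 runs 5, rem=6, quantum used, demote→Q2. Q0=[] Q1=[P3] Q2=[P2]
t=26-30: P3@Q1 runs 4, rem=0, completes. Q0=[] Q1=[] Q2=[P2]
t=30-36: P2@Q2 runs 6, rem=0, completes. Q0=[] Q1=[] Q2=[]

Answer: P1,P3,P2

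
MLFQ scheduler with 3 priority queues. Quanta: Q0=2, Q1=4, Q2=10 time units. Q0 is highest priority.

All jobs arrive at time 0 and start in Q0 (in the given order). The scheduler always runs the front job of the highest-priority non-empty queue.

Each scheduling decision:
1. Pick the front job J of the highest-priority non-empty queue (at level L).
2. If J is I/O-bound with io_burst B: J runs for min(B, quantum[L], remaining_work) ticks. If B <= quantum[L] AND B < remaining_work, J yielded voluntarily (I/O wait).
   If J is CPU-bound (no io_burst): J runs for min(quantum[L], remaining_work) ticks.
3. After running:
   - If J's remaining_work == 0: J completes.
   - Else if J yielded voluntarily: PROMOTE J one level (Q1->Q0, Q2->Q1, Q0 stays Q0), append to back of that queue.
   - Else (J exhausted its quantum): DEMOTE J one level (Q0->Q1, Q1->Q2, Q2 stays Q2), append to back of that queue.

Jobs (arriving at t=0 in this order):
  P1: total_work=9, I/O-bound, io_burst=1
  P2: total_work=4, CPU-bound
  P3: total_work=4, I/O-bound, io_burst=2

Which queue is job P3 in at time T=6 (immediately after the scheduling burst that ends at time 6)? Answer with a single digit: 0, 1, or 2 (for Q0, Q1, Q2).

Answer: 0

Derivation:
t=0-1: P1@Q0 runs 1, rem=8, I/O yield, promote→Q0. Q0=[P2,P3,P1] Q1=[] Q2=[]
t=1-3: P2@Q0 runs 2, rem=2, quantum used, demote→Q1. Q0=[P3,P1] Q1=[P2] Q2=[]
t=3-5: P3@Q0 runs 2, rem=2, I/O yield, promote→Q0. Q0=[P1,P3] Q1=[P2] Q2=[]
t=5-6: P1@Q0 runs 1, rem=7, I/O yield, promote→Q0. Q0=[P3,P1] Q1=[P2] Q2=[]
t=6-8: P3@Q0 runs 2, rem=0, completes. Q0=[P1] Q1=[P2] Q2=[]
t=8-9: P1@Q0 runs 1, rem=6, I/O yield, promote→Q0. Q0=[P1] Q1=[P2] Q2=[]
t=9-10: P1@Q0 runs 1, rem=5, I/O yield, promote→Q0. Q0=[P1] Q1=[P2] Q2=[]
t=10-11: P1@Q0 runs 1, rem=4, I/O yield, promote→Q0. Q0=[P1] Q1=[P2] Q2=[]
t=11-12: P1@Q0 runs 1, rem=3, I/O yield, promote→Q0. Q0=[P1] Q1=[P2] Q2=[]
t=12-13: P1@Q0 runs 1, rem=2, I/O yield, promote→Q0. Q0=[P1] Q1=[P2] Q2=[]
t=13-14: P1@Q0 runs 1, rem=1, I/O yield, promote→Q0. Q0=[P1] Q1=[P2] Q2=[]
t=14-15: P1@Q0 runs 1, rem=0, completes. Q0=[] Q1=[P2] Q2=[]
t=15-17: P2@Q1 runs 2, rem=0, completes. Q0=[] Q1=[] Q2=[]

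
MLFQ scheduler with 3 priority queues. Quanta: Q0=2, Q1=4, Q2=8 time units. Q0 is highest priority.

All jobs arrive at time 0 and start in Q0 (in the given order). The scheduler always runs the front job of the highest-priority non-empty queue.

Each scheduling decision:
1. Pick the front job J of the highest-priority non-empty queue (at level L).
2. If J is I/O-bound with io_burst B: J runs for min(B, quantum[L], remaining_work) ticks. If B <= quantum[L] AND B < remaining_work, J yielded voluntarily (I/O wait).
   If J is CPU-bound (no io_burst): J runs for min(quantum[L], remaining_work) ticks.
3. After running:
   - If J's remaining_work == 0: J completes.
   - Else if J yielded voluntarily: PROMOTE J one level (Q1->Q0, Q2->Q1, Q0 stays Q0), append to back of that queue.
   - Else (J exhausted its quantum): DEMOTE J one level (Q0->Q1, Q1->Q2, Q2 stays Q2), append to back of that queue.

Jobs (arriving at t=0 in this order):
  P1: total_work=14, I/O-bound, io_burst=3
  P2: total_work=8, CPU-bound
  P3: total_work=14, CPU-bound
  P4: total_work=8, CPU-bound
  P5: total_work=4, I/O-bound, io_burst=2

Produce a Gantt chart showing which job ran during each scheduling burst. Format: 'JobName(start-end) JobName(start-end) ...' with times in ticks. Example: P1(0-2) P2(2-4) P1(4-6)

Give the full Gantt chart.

Answer: P1(0-2) P2(2-4) P3(4-6) P4(6-8) P5(8-10) P5(10-12) P1(12-15) P1(15-17) P2(17-21) P3(21-25) P4(25-29) P1(29-32) P1(32-34) P1(34-36) P2(36-38) P3(38-46) P4(46-48)

Derivation:
t=0-2: P1@Q0 runs 2, rem=12, quantum used, demote→Q1. Q0=[P2,P3,P4,P5] Q1=[P1] Q2=[]
t=2-4: P2@Q0 runs 2, rem=6, quantum used, demote→Q1. Q0=[P3,P4,P5] Q1=[P1,P2] Q2=[]
t=4-6: P3@Q0 runs 2, rem=12, quantum used, demote→Q1. Q0=[P4,P5] Q1=[P1,P2,P3] Q2=[]
t=6-8: P4@Q0 runs 2, rem=6, quantum used, demote→Q1. Q0=[P5] Q1=[P1,P2,P3,P4] Q2=[]
t=8-10: P5@Q0 runs 2, rem=2, I/O yield, promote→Q0. Q0=[P5] Q1=[P1,P2,P3,P4] Q2=[]
t=10-12: P5@Q0 runs 2, rem=0, completes. Q0=[] Q1=[P1,P2,P3,P4] Q2=[]
t=12-15: P1@Q1 runs 3, rem=9, I/O yield, promote→Q0. Q0=[P1] Q1=[P2,P3,P4] Q2=[]
t=15-17: P1@Q0 runs 2, rem=7, quantum used, demote→Q1. Q0=[] Q1=[P2,P3,P4,P1] Q2=[]
t=17-21: P2@Q1 runs 4, rem=2, quantum used, demote→Q2. Q0=[] Q1=[P3,P4,P1] Q2=[P2]
t=21-25: P3@Q1 runs 4, rem=8, quantum used, demote→Q2. Q0=[] Q1=[P4,P1] Q2=[P2,P3]
t=25-29: P4@Q1 runs 4, rem=2, quantum used, demote→Q2. Q0=[] Q1=[P1] Q2=[P2,P3,P4]
t=29-32: P1@Q1 runs 3, rem=4, I/O yield, promote→Q0. Q0=[P1] Q1=[] Q2=[P2,P3,P4]
t=32-34: P1@Q0 runs 2, rem=2, quantum used, demote→Q1. Q0=[] Q1=[P1] Q2=[P2,P3,P4]
t=34-36: P1@Q1 runs 2, rem=0, completes. Q0=[] Q1=[] Q2=[P2,P3,P4]
t=36-38: P2@Q2 runs 2, rem=0, completes. Q0=[] Q1=[] Q2=[P3,P4]
t=38-46: P3@Q2 runs 8, rem=0, completes. Q0=[] Q1=[] Q2=[P4]
t=46-48: P4@Q2 runs 2, rem=0, completes. Q0=[] Q1=[] Q2=[]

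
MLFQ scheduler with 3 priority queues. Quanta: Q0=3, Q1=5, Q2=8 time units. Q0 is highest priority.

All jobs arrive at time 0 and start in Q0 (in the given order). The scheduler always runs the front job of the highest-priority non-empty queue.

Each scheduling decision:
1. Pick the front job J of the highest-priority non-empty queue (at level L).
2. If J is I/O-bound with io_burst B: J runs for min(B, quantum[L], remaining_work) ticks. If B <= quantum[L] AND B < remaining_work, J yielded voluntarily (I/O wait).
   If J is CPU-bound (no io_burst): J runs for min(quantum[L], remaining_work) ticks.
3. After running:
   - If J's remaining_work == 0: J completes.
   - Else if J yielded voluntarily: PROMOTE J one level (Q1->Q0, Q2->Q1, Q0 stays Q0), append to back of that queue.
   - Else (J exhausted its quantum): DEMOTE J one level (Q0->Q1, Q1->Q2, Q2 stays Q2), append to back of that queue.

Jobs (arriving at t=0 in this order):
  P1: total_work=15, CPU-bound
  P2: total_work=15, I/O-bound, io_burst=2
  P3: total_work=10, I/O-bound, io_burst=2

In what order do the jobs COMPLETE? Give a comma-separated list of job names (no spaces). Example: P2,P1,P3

Answer: P3,P2,P1

Derivation:
t=0-3: P1@Q0 runs 3, rem=12, quantum used, demote→Q1. Q0=[P2,P3] Q1=[P1] Q2=[]
t=3-5: P2@Q0 runs 2, rem=13, I/O yield, promote→Q0. Q0=[P3,P2] Q1=[P1] Q2=[]
t=5-7: P3@Q0 runs 2, rem=8, I/O yield, promote→Q0. Q0=[P2,P3] Q1=[P1] Q2=[]
t=7-9: P2@Q0 runs 2, rem=11, I/O yield, promote→Q0. Q0=[P3,P2] Q1=[P1] Q2=[]
t=9-11: P3@Q0 runs 2, rem=6, I/O yield, promote→Q0. Q0=[P2,P3] Q1=[P1] Q2=[]
t=11-13: P2@Q0 runs 2, rem=9, I/O yield, promote→Q0. Q0=[P3,P2] Q1=[P1] Q2=[]
t=13-15: P3@Q0 runs 2, rem=4, I/O yield, promote→Q0. Q0=[P2,P3] Q1=[P1] Q2=[]
t=15-17: P2@Q0 runs 2, rem=7, I/O yield, promote→Q0. Q0=[P3,P2] Q1=[P1] Q2=[]
t=17-19: P3@Q0 runs 2, rem=2, I/O yield, promote→Q0. Q0=[P2,P3] Q1=[P1] Q2=[]
t=19-21: P2@Q0 runs 2, rem=5, I/O yield, promote→Q0. Q0=[P3,P2] Q1=[P1] Q2=[]
t=21-23: P3@Q0 runs 2, rem=0, completes. Q0=[P2] Q1=[P1] Q2=[]
t=23-25: P2@Q0 runs 2, rem=3, I/O yield, promote→Q0. Q0=[P2] Q1=[P1] Q2=[]
t=25-27: P2@Q0 runs 2, rem=1, I/O yield, promote→Q0. Q0=[P2] Q1=[P1] Q2=[]
t=27-28: P2@Q0 runs 1, rem=0, completes. Q0=[] Q1=[P1] Q2=[]
t=28-33: P1@Q1 runs 5, rem=7, quantum used, demote→Q2. Q0=[] Q1=[] Q2=[P1]
t=33-40: P1@Q2 runs 7, rem=0, completes. Q0=[] Q1=[] Q2=[]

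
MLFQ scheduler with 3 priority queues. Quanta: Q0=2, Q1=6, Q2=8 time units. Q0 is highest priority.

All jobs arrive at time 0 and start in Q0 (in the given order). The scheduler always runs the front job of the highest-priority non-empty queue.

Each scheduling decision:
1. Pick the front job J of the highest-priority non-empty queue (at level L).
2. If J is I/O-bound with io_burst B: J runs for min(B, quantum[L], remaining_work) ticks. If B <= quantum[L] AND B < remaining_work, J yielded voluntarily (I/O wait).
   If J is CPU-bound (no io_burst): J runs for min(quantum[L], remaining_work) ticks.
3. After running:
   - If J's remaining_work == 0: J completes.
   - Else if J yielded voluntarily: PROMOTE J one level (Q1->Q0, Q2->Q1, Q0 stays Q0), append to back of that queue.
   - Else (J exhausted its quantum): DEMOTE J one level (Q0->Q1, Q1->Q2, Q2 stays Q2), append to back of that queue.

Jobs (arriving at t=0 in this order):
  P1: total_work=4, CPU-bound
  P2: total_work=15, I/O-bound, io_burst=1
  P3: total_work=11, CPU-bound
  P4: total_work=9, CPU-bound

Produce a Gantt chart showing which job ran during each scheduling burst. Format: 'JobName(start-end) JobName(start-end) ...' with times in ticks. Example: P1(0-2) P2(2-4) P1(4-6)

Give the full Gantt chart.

t=0-2: P1@Q0 runs 2, rem=2, quantum used, demote→Q1. Q0=[P2,P3,P4] Q1=[P1] Q2=[]
t=2-3: P2@Q0 runs 1, rem=14, I/O yield, promote→Q0. Q0=[P3,P4,P2] Q1=[P1] Q2=[]
t=3-5: P3@Q0 runs 2, rem=9, quantum used, demote→Q1. Q0=[P4,P2] Q1=[P1,P3] Q2=[]
t=5-7: P4@Q0 runs 2, rem=7, quantum used, demote→Q1. Q0=[P2] Q1=[P1,P3,P4] Q2=[]
t=7-8: P2@Q0 runs 1, rem=13, I/O yield, promote→Q0. Q0=[P2] Q1=[P1,P3,P4] Q2=[]
t=8-9: P2@Q0 runs 1, rem=12, I/O yield, promote→Q0. Q0=[P2] Q1=[P1,P3,P4] Q2=[]
t=9-10: P2@Q0 runs 1, rem=11, I/O yield, promote→Q0. Q0=[P2] Q1=[P1,P3,P4] Q2=[]
t=10-11: P2@Q0 runs 1, rem=10, I/O yield, promote→Q0. Q0=[P2] Q1=[P1,P3,P4] Q2=[]
t=11-12: P2@Q0 runs 1, rem=9, I/O yield, promote→Q0. Q0=[P2] Q1=[P1,P3,P4] Q2=[]
t=12-13: P2@Q0 runs 1, rem=8, I/O yield, promote→Q0. Q0=[P2] Q1=[P1,P3,P4] Q2=[]
t=13-14: P2@Q0 runs 1, rem=7, I/O yield, promote→Q0. Q0=[P2] Q1=[P1,P3,P4] Q2=[]
t=14-15: P2@Q0 runs 1, rem=6, I/O yield, promote→Q0. Q0=[P2] Q1=[P1,P3,P4] Q2=[]
t=15-16: P2@Q0 runs 1, rem=5, I/O yield, promote→Q0. Q0=[P2] Q1=[P1,P3,P4] Q2=[]
t=16-17: P2@Q0 runs 1, rem=4, I/O yield, promote→Q0. Q0=[P2] Q1=[P1,P3,P4] Q2=[]
t=17-18: P2@Q0 runs 1, rem=3, I/O yield, promote→Q0. Q0=[P2] Q1=[P1,P3,P4] Q2=[]
t=18-19: P2@Q0 runs 1, rem=2, I/O yield, promote→Q0. Q0=[P2] Q1=[P1,P3,P4] Q2=[]
t=19-20: P2@Q0 runs 1, rem=1, I/O yield, promote→Q0. Q0=[P2] Q1=[P1,P3,P4] Q2=[]
t=20-21: P2@Q0 runs 1, rem=0, completes. Q0=[] Q1=[P1,P3,P4] Q2=[]
t=21-23: P1@Q1 runs 2, rem=0, completes. Q0=[] Q1=[P3,P4] Q2=[]
t=23-29: P3@Q1 runs 6, rem=3, quantum used, demote→Q2. Q0=[] Q1=[P4] Q2=[P3]
t=29-35: P4@Q1 runs 6, rem=1, quantum used, demote→Q2. Q0=[] Q1=[] Q2=[P3,P4]
t=35-38: P3@Q2 runs 3, rem=0, completes. Q0=[] Q1=[] Q2=[P4]
t=38-39: P4@Q2 runs 1, rem=0, completes. Q0=[] Q1=[] Q2=[]

Answer: P1(0-2) P2(2-3) P3(3-5) P4(5-7) P2(7-8) P2(8-9) P2(9-10) P2(10-11) P2(11-12) P2(12-13) P2(13-14) P2(14-15) P2(15-16) P2(16-17) P2(17-18) P2(18-19) P2(19-20) P2(20-21) P1(21-23) P3(23-29) P4(29-35) P3(35-38) P4(38-39)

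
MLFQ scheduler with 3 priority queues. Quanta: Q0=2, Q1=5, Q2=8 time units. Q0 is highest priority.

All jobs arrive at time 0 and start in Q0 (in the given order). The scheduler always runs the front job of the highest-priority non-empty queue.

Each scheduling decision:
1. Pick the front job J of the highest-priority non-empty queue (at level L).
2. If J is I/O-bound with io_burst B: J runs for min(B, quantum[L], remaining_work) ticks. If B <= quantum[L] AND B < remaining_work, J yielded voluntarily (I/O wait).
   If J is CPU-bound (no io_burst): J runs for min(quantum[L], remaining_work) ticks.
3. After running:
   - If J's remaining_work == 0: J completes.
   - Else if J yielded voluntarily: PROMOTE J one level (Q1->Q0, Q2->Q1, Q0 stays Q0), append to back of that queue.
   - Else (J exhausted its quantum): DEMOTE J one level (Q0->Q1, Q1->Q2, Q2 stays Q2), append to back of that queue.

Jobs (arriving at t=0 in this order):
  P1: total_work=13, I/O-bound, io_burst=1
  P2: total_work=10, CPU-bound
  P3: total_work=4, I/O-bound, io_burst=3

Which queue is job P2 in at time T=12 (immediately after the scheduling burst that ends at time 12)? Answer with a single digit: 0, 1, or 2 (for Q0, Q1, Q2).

Answer: 1

Derivation:
t=0-1: P1@Q0 runs 1, rem=12, I/O yield, promote→Q0. Q0=[P2,P3,P1] Q1=[] Q2=[]
t=1-3: P2@Q0 runs 2, rem=8, quantum used, demote→Q1. Q0=[P3,P1] Q1=[P2] Q2=[]
t=3-5: P3@Q0 runs 2, rem=2, quantum used, demote→Q1. Q0=[P1] Q1=[P2,P3] Q2=[]
t=5-6: P1@Q0 runs 1, rem=11, I/O yield, promote→Q0. Q0=[P1] Q1=[P2,P3] Q2=[]
t=6-7: P1@Q0 runs 1, rem=10, I/O yield, promote→Q0. Q0=[P1] Q1=[P2,P3] Q2=[]
t=7-8: P1@Q0 runs 1, rem=9, I/O yield, promote→Q0. Q0=[P1] Q1=[P2,P3] Q2=[]
t=8-9: P1@Q0 runs 1, rem=8, I/O yield, promote→Q0. Q0=[P1] Q1=[P2,P3] Q2=[]
t=9-10: P1@Q0 runs 1, rem=7, I/O yield, promote→Q0. Q0=[P1] Q1=[P2,P3] Q2=[]
t=10-11: P1@Q0 runs 1, rem=6, I/O yield, promote→Q0. Q0=[P1] Q1=[P2,P3] Q2=[]
t=11-12: P1@Q0 runs 1, rem=5, I/O yield, promote→Q0. Q0=[P1] Q1=[P2,P3] Q2=[]
t=12-13: P1@Q0 runs 1, rem=4, I/O yield, promote→Q0. Q0=[P1] Q1=[P2,P3] Q2=[]
t=13-14: P1@Q0 runs 1, rem=3, I/O yield, promote→Q0. Q0=[P1] Q1=[P2,P3] Q2=[]
t=14-15: P1@Q0 runs 1, rem=2, I/O yield, promote→Q0. Q0=[P1] Q1=[P2,P3] Q2=[]
t=15-16: P1@Q0 runs 1, rem=1, I/O yield, promote→Q0. Q0=[P1] Q1=[P2,P3] Q2=[]
t=16-17: P1@Q0 runs 1, rem=0, completes. Q0=[] Q1=[P2,P3] Q2=[]
t=17-22: P2@Q1 runs 5, rem=3, quantum used, demote→Q2. Q0=[] Q1=[P3] Q2=[P2]
t=22-24: P3@Q1 runs 2, rem=0, completes. Q0=[] Q1=[] Q2=[P2]
t=24-27: P2@Q2 runs 3, rem=0, completes. Q0=[] Q1=[] Q2=[]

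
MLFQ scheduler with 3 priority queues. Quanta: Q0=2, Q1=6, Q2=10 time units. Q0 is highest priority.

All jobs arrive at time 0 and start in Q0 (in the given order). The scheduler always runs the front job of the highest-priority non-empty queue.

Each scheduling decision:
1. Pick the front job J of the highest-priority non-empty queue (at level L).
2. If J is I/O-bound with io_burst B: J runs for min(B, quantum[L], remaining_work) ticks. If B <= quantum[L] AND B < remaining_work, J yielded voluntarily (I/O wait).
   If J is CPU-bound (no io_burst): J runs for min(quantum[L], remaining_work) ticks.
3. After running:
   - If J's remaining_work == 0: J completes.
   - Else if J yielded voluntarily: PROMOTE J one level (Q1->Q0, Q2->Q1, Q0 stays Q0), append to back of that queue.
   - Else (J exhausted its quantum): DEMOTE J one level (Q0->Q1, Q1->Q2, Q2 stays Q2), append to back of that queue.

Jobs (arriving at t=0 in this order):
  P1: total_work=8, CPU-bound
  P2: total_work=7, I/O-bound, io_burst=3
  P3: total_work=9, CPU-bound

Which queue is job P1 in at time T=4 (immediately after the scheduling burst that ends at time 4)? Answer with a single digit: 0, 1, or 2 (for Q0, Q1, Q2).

t=0-2: P1@Q0 runs 2, rem=6, quantum used, demote→Q1. Q0=[P2,P3] Q1=[P1] Q2=[]
t=2-4: P2@Q0 runs 2, rem=5, quantum used, demote→Q1. Q0=[P3] Q1=[P1,P2] Q2=[]
t=4-6: P3@Q0 runs 2, rem=7, quantum used, demote→Q1. Q0=[] Q1=[P1,P2,P3] Q2=[]
t=6-12: P1@Q1 runs 6, rem=0, completes. Q0=[] Q1=[P2,P3] Q2=[]
t=12-15: P2@Q1 runs 3, rem=2, I/O yield, promote→Q0. Q0=[P2] Q1=[P3] Q2=[]
t=15-17: P2@Q0 runs 2, rem=0, completes. Q0=[] Q1=[P3] Q2=[]
t=17-23: P3@Q1 runs 6, rem=1, quantum used, demote→Q2. Q0=[] Q1=[] Q2=[P3]
t=23-24: P3@Q2 runs 1, rem=0, completes. Q0=[] Q1=[] Q2=[]

Answer: 1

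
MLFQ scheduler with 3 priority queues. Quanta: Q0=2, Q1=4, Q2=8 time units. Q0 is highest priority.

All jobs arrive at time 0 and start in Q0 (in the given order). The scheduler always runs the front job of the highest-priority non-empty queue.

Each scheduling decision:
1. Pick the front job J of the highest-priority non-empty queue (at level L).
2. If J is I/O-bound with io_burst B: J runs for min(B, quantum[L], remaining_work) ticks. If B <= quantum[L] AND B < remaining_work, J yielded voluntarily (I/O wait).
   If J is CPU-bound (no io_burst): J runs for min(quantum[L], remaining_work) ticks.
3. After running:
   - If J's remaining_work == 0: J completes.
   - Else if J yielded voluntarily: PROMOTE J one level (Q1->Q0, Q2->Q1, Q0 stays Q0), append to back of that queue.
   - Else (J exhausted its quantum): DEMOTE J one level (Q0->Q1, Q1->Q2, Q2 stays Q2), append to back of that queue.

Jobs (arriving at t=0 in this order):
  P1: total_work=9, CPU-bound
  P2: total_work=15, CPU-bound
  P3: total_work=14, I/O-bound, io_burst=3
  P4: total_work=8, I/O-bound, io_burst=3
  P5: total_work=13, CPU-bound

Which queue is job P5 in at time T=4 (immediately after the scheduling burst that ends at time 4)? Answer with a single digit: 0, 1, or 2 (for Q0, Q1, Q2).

Answer: 0

Derivation:
t=0-2: P1@Q0 runs 2, rem=7, quantum used, demote→Q1. Q0=[P2,P3,P4,P5] Q1=[P1] Q2=[]
t=2-4: P2@Q0 runs 2, rem=13, quantum used, demote→Q1. Q0=[P3,P4,P5] Q1=[P1,P2] Q2=[]
t=4-6: P3@Q0 runs 2, rem=12, quantum used, demote→Q1. Q0=[P4,P5] Q1=[P1,P2,P3] Q2=[]
t=6-8: P4@Q0 runs 2, rem=6, quantum used, demote→Q1. Q0=[P5] Q1=[P1,P2,P3,P4] Q2=[]
t=8-10: P5@Q0 runs 2, rem=11, quantum used, demote→Q1. Q0=[] Q1=[P1,P2,P3,P4,P5] Q2=[]
t=10-14: P1@Q1 runs 4, rem=3, quantum used, demote→Q2. Q0=[] Q1=[P2,P3,P4,P5] Q2=[P1]
t=14-18: P2@Q1 runs 4, rem=9, quantum used, demote→Q2. Q0=[] Q1=[P3,P4,P5] Q2=[P1,P2]
t=18-21: P3@Q1 runs 3, rem=9, I/O yield, promote→Q0. Q0=[P3] Q1=[P4,P5] Q2=[P1,P2]
t=21-23: P3@Q0 runs 2, rem=7, quantum used, demote→Q1. Q0=[] Q1=[P4,P5,P3] Q2=[P1,P2]
t=23-26: P4@Q1 runs 3, rem=3, I/O yield, promote→Q0. Q0=[P4] Q1=[P5,P3] Q2=[P1,P2]
t=26-28: P4@Q0 runs 2, rem=1, quantum used, demote→Q1. Q0=[] Q1=[P5,P3,P4] Q2=[P1,P2]
t=28-32: P5@Q1 runs 4, rem=7, quantum used, demote→Q2. Q0=[] Q1=[P3,P4] Q2=[P1,P2,P5]
t=32-35: P3@Q1 runs 3, rem=4, I/O yield, promote→Q0. Q0=[P3] Q1=[P4] Q2=[P1,P2,P5]
t=35-37: P3@Q0 runs 2, rem=2, quantum used, demote→Q1. Q0=[] Q1=[P4,P3] Q2=[P1,P2,P5]
t=37-38: P4@Q1 runs 1, rem=0, completes. Q0=[] Q1=[P3] Q2=[P1,P2,P5]
t=38-40: P3@Q1 runs 2, rem=0, completes. Q0=[] Q1=[] Q2=[P1,P2,P5]
t=40-43: P1@Q2 runs 3, rem=0, completes. Q0=[] Q1=[] Q2=[P2,P5]
t=43-51: P2@Q2 runs 8, rem=1, quantum used, demote→Q2. Q0=[] Q1=[] Q2=[P5,P2]
t=51-58: P5@Q2 runs 7, rem=0, completes. Q0=[] Q1=[] Q2=[P2]
t=58-59: P2@Q2 runs 1, rem=0, completes. Q0=[] Q1=[] Q2=[]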